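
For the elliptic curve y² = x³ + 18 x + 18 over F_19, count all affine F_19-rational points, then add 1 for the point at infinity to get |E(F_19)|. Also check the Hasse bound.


Affine points = {(2, 9), (2, 10), (3, 2), (3, 17), (5, 9), (5, 10), (6, 0), (8, 3), (8, 16), (9, 4), (9, 15), (10, 1), (10, 18), (12, 9), (12, 10), (13, 6), (13, 13)}; affine count = 17; |E(F_19)| = 18.

Discriminant check: Δ ∝ 4a³ + 27b² = 4·18³ + 27·18² = 4·5832 + 27·324 ≡ 4 (mod 19). Nonzero ⇒ E is nonsingular.
For each x ∈ F_19, compute rhs = x³ + 18·x + 18 mod 19, then count y ∈ F_19 with y² ≡ rhs.
  x = 0: rhs = 18, matching y values: none (0 points).
  x = 1: rhs = 18, matching y values: none (0 points).
  x = 2: rhs = 5, matching y values: 9, 10 (2 points).
  x = 3: rhs = 4, matching y values: 2, 17 (2 points).
  x = 4: rhs = 2, matching y values: none (0 points).
  x = 5: rhs = 5, matching y values: 9, 10 (2 points).
  x = 6: rhs = 0, matching y values: 0 (1 points).
  x = 7: rhs = 12, matching y values: none (0 points).
  x = 8: rhs = 9, matching y values: 3, 16 (2 points).
  x = 9: rhs = 16, matching y values: 4, 15 (2 points).
  x = 10: rhs = 1, matching y values: 1, 18 (2 points).
  x = 11: rhs = 8, matching y values: none (0 points).
  x = 12: rhs = 5, matching y values: 9, 10 (2 points).
  x = 13: rhs = 17, matching y values: 6, 13 (2 points).
  x = 14: rhs = 12, matching y values: none (0 points).
  x = 15: rhs = 15, matching y values: none (0 points).
  x = 16: rhs = 13, matching y values: none (0 points).
  x = 17: rhs = 12, matching y values: none (0 points).
  x = 18: rhs = 18, matching y values: none (0 points).
Total affine count: 17.
Full point count |E(F_19)| = 17 + 1 = 18.
Hasse bound: |18 − (19+1)| = |-2| = 2 ≤ 2√19 ≈ 8.7178 ✓.


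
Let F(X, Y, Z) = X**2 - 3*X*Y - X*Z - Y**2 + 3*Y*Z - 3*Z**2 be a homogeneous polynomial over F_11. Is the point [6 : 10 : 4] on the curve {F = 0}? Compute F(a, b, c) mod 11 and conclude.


F(6,10,4) ≡ 2 (mod 11); P is NOT on the curve.

Evaluate F(6, 10, 4) term-by-term (mod 11).
  X**2 ↦ 1·36·1·1 = 36
  -3*X*Y ↦ -3·6·10·1 = -180
  -X*Z ↦ -1·6·1·4 = -24
  -Y**2 ↦ -1·1·100·1 = -100
  3*Y*Z ↦ 3·1·10·4 = 120
  -3*Z**2 ↦ -3·1·1·16 = -48
Sum: F(6, 10, 4) = (36) + (-180) + (-24) + (-100) + (120) + (-48) = -196.
Reducing mod 11: -196 ≡ 2 (mod 11).
Since F(a, b, c) ≡ 2 ≠ 0 (mod 11), P does NOT lie on the curve.


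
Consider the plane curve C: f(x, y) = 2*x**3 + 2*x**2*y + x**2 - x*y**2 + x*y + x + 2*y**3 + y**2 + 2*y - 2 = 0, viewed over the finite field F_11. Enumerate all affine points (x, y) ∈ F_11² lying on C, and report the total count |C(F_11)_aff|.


Affine F_11-points: {(0, 2), (2, 1), (3, 8), (5, 9), (6, 10), (7, 2), (7, 5), (7, 7), (8, 5), (9, 6), (10, 3)}; count = 11.

For each of the 121 pairs (x, y) ∈ F_11², evaluate f(x, y) mod 11. Record the zeros.
  x = 0: [0↦9, 1↦3, 2↦0, 3↦1, 4↦7, 5↦8, 6↦5, 7↦10, 8↦2, 9↦4, 10↦6]  zeros at y ∈ {2}
  x = 1: [0↦2, 1↦9, 2↦6, 3↦5, 4↦7, 5↦2, 6↦2, 7↦8, 8↦10, 9↦9, 10↦6]  zeros at y ∈ ∅
  x = 2: [0↦9, 1↦0, 2↦1, 3↦2, 4↦4, 5↦8, 6↦4, 7↦4, 8↦9, 9↦9, 10↦5]  zeros at y ∈ {1}
  x = 3: [0↦9, 1↦10, 2↦8, 3↦4, 4↦10, 5↦5, 6↦1, 7↦10, 8↦0, 9↦5, 10↦4]  zeros at y ∈ {8}
  x = 4: [0↦3, 1↦7, 2↦6, 3↦1, 4↦4, 5↦5, 6↦5, 7↦5, 8↦6, 9↦9, 10↦4]  zeros at y ∈ ∅
  x = 5: [0↦3, 1↦3, 2↦7, 3↦5, 4↦9, 5↦9, 6↦6, 7↦1, 8↦6, 9↦0, 10↦6]  zeros at y ∈ {9}
  x = 6: [0↦10, 1↦10, 2↦1, 3↦6, 4↦4, 5↦7, 6↦5, 7↦10, 8↦1, 9↦1, 10↦0]  zeros at y ∈ {10}
  x = 7: [0↦3, 1↦7, 2↦0, 3↦5, 4↦1, 5↦0, 6↦3, 7↦0, 8↦3, 9↦2, 10↦9]  zeros at y ∈ {2, 5, 7}
  x = 8: [0↦5, 1↦6, 2↦5, 3↦3, 4↦1, 5↦0, 6↦1, 7↦5, 8↦2, 9↦4, 10↦1]  zeros at y ∈ {5}
  x = 9: [0↦6, 1↦8, 2↦6, 3↦1, 4↦5, 5↦8, 6↦0, 7↦4, 8↦10, 9↦8, 10↦10]  zeros at y ∈ {6}
  x = 10: [0↦7, 1↦3, 2↦4, 3↦0, 4↦3, 5↦3, 6↦1, 7↦9, 8↦6, 9↦4, 10↦4]  zeros at y ∈ {3}
Collecting zeros: affine points = {(0, 2), (2, 1), (3, 8), (5, 9), (6, 10), (7, 2), (7, 5), (7, 7), (8, 5), (9, 6), (10, 3)}.
Total count |C(F_11)_aff| = 11.


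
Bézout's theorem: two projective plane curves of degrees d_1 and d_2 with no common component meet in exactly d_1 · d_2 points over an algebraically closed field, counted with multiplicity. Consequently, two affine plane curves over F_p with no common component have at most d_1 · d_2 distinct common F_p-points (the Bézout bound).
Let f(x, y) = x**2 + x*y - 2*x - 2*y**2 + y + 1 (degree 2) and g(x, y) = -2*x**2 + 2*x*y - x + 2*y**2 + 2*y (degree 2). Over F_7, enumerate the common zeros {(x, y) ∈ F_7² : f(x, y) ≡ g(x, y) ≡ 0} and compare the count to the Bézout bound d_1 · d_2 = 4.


Common zeros: ∅; count = 0; Bézout bound = 4.

deg(f) = 2, deg(g) = 2, so Bézout bound = 4.
Scan x ∈ F_7. For each x, list the y ∈ F_7 with f(x, y) ≡ 0 and those with g(x, y) ≡ 0 (mod 7); the common zeros in that column are the intersection.
  x = 0: f ≡ 0 at y ∈ {1, 3}; g ≡ 0 at y ∈ {0, 6}; common: ∅.
  x = 1: f ≡ 0 at y ∈ {0, 1}; g ≡ 0 at y ∈ ∅; common: ∅.
  x = 2: f ≡ 0 at y ∈ ∅; g ≡ 0 at y ∈ {5, 6}; common: ∅.
  x = 3: f ≡ 0 at y ∈ ∅; g ≡ 0 at y ∈ {0, 3}; common: ∅.
  x = 4: f ≡ 0 at y ∈ ∅; g ≡ 0 at y ∈ ∅; common: ∅.
  x = 5: f ≡ 0 at y ∈ ∅; g ≡ 0 at y ∈ ∅; common: ∅.
  x = 6: f ≡ 0 at y ∈ {3, 4}; g ≡ 0 at y ∈ {2, 5}; common: ∅.
Collecting: common zeros = ∅, so the count is 0.
Comparison with the Bézout bound: 0 ≤ 4 = deg(f)·deg(g), as expected for curves with no common component (the affine F_7-count falls short of the bound because intersections may lie at infinity, over extension fields, or carry multiplicity).


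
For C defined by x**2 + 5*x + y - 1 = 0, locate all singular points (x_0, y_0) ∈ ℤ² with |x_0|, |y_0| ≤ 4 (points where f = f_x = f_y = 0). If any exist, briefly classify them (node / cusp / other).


No singular points in the scanned grid; C is smooth there.

Compute partial derivatives:
  f_x = 2*x + 5.
  f_y = 1.
f_y = 1 is a nonzero constant, so f_y never vanishes: no point (x, y) can satisfy f = f_x = f_y = 0. In particular no (x, y) ∈ {−4, ..., 4}² is singular; the curve is smooth.


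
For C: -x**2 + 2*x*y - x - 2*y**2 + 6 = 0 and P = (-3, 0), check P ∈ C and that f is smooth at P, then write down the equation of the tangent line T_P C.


Tangent line at P: 5*x - 6*y + 15 = 0.

Step 1: f(-3, 0) = 0, so P lies on C.
Step 2: partial derivatives
  f_x(x, y) = -2*x + 2*y - 1, f_y(x, y) = 2*x - 4*y.
  f_x(P) = 5, f_y(P) = -6 (gradient nonzero, so P is smooth).
Step 3: tangent line at P: 5·(x − -3) + -6·(y − 0) = 0.
Expanding: 5*x - 6*y + 15 = 0.


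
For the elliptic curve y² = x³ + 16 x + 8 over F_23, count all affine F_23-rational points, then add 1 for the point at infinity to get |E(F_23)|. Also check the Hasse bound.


Affine points = {(0, 10), (0, 13), (1, 5), (1, 18), (2, 5), (2, 18), (5, 11), (5, 12), (7, 7), (7, 16), (8, 2), (8, 21), (10, 8), (10, 15), (14, 3), (14, 20), (15, 9), (15, 14), (16, 6), (16, 17), (17, 8), (17, 15), (19, 8), (19, 15), (20, 5), (20, 18)}; affine count = 26; |E(F_23)| = 27.

Discriminant check: Δ ∝ 4a³ + 27b² = 4·16³ + 27·8² = 4·4096 + 27·64 ≡ 11 (mod 23). Nonzero ⇒ E is nonsingular.
For each x ∈ F_23, compute rhs = x³ + 16·x + 8 mod 23, then count y ∈ F_23 with y² ≡ rhs.
  x = 0: rhs = 8, matching y values: 10, 13 (2 points).
  x = 1: rhs = 2, matching y values: 5, 18 (2 points).
  x = 2: rhs = 2, matching y values: 5, 18 (2 points).
  x = 3: rhs = 14, matching y values: none (0 points).
  x = 4: rhs = 21, matching y values: none (0 points).
  x = 5: rhs = 6, matching y values: 11, 12 (2 points).
  x = 6: rhs = 21, matching y values: none (0 points).
  x = 7: rhs = 3, matching y values: 7, 16 (2 points).
  x = 8: rhs = 4, matching y values: 2, 21 (2 points).
  x = 9: rhs = 7, matching y values: none (0 points).
  x = 10: rhs = 18, matching y values: 8, 15 (2 points).
  x = 11: rhs = 20, matching y values: none (0 points).
  x = 12: rhs = 19, matching y values: none (0 points).
  x = 13: rhs = 21, matching y values: none (0 points).
  x = 14: rhs = 9, matching y values: 3, 20 (2 points).
  x = 15: rhs = 12, matching y values: 9, 14 (2 points).
  x = 16: rhs = 13, matching y values: 6, 17 (2 points).
  x = 17: rhs = 18, matching y values: 8, 15 (2 points).
  x = 18: rhs = 10, matching y values: none (0 points).
  x = 19: rhs = 18, matching y values: 8, 15 (2 points).
  x = 20: rhs = 2, matching y values: 5, 18 (2 points).
  x = 21: rhs = 14, matching y values: none (0 points).
  x = 22: rhs = 14, matching y values: none (0 points).
Total affine count: 26.
Full point count |E(F_23)| = 26 + 1 = 27.
Hasse bound: |27 − (23+1)| = |3| = 3 ≤ 2√23 ≈ 9.5917 ✓.


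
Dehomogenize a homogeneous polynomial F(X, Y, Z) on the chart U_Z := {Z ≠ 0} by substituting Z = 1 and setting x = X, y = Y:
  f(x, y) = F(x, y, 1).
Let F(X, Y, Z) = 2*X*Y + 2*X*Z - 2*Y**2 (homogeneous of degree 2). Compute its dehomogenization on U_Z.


f(x, y) = 2*x*y + 2*x - 2*y**2

On U_Z we set Z = 1. Each monomial c·X^i·Y^j·Z^k in F becomes c·x^i·y^j·1^k = c·x^i·y^j.
Substituting Z = 1: F(X, Y, 1) = 2*x*y + 2*x - 2*y**2.
Note: deg(f) ≤ deg(F) = 2; strict inequality happens when F is divisible by Z (lost terms).


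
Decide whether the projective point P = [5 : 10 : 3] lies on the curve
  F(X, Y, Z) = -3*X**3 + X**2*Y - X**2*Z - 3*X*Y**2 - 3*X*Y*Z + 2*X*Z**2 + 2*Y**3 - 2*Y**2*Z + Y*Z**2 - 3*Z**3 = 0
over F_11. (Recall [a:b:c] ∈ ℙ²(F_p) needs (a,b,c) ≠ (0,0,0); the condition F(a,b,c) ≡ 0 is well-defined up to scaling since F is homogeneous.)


F(5,10,3) ≡ 9 (mod 11); P is NOT on the curve.

Evaluate F(5, 10, 3) term-by-term (mod 11).
  -3*X**3 ↦ -3·125·1·1 = -375
  X**2*Y ↦ 1·25·10·1 = 250
  -X**2*Z ↦ -1·25·1·3 = -75
  -3*X*Y**2 ↦ -3·5·100·1 = -1500
  -3*X*Y*Z ↦ -3·5·10·3 = -450
  2*X*Z**2 ↦ 2·5·1·9 = 90
  2*Y**3 ↦ 2·1·1000·1 = 2000
  -2*Y**2*Z ↦ -2·1·100·3 = -600
  Y*Z**2 ↦ 1·1·10·9 = 90
  -3*Z**3 ↦ -3·1·1·27 = -81
Sum: F(5, 10, 3) = (-375) + (250) + (-75) + (-1500) + (-450) + (90) + (2000) + (-600) + (90) + (-81) = -651.
Reducing mod 11: -651 ≡ 9 (mod 11).
Since F(a, b, c) ≡ 9 ≠ 0 (mod 11), P does NOT lie on the curve.


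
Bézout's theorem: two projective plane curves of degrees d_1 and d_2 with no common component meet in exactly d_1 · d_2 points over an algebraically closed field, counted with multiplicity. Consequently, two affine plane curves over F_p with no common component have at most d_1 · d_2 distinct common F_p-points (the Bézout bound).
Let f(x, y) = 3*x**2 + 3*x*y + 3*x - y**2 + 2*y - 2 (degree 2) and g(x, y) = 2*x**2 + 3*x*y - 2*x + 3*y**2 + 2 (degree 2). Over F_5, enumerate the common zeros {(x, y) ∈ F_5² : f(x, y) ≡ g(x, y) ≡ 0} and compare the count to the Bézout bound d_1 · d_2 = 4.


Common zeros: {(0, 4), (1, 2)}; count = 2; Bézout bound = 4.

deg(f) = 2, deg(g) = 2, so Bézout bound = 4.
Scan x ∈ F_5. For each x, list the y ∈ F_5 with f(x, y) ≡ 0 and those with g(x, y) ≡ 0 (mod 5); the common zeros in that column are the intersection.
  x = 0: f ≡ 0 at y ∈ {3, 4}; g ≡ 0 at y ∈ {1, 4}; common: {4}.
  x = 1: f ≡ 0 at y ∈ {2, 3}; g ≡ 0 at y ∈ {2}; common: {2}.
  x = 2: f ≡ 0 at y ∈ ∅; g ≡ 0 at y ∈ {1, 2}; common: ∅.
  x = 3: f ≡ 0 at y ∈ ∅; g ≡ 0 at y ∈ ∅; common: ∅.
  x = 4: f ≡ 0 at y ∈ ∅; g ≡ 0 at y ∈ ∅; common: ∅.
Collecting: common zeros = {(0, 4), (1, 2)}, so the count is 2.
Comparison with the Bézout bound: 2 ≤ 4 = deg(f)·deg(g), as expected for curves with no common component (the affine F_5-count falls short of the bound because intersections may lie at infinity, over extension fields, or carry multiplicity).


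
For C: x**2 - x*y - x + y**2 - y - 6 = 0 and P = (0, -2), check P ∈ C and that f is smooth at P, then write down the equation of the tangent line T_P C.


Tangent line at P: x - 5*y - 10 = 0.

Step 1: f(0, -2) = 0, so P lies on C.
Step 2: partial derivatives
  f_x(x, y) = 2*x - y - 1, f_y(x, y) = -x + 2*y - 1.
  f_x(P) = 1, f_y(P) = -5 (gradient nonzero, so P is smooth).
Step 3: tangent line at P: 1·(x − 0) + -5·(y − -2) = 0.
Expanding: x - 5*y - 10 = 0.


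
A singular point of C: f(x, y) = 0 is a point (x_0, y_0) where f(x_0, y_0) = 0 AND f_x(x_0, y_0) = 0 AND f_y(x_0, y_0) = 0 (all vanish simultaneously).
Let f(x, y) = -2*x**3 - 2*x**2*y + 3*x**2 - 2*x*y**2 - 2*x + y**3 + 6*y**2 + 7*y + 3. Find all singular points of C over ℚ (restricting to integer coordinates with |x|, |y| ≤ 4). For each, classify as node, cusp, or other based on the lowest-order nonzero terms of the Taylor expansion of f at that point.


Singular points: {(1, -1)}; classification: node.

Compute partial derivatives:
  f_x = -6*x**2 - 4*x*y + 6*x - 2*y**2 - 2.
  f_y = -2*x**2 - 4*x*y + 3*y**2 + 12*y + 7.
Scan x_0 ∈ {−4, ..., 4}. For each x_0, f_y(x_0, y) is a polynomial in y; find its integer roots y ∈ {−4, ..., 4}, then test f_x and f at those candidates.
  x = -4: f_y(-4, y) = 3*y**2 + 28*y - 25; no integer root y with |y| ≤ 4.
  x = -3: f_y(-3, y) = 3*y**2 + 24*y - 11; no integer root y with |y| ≤ 4.
  x = -2: f_y(-2, y) = 3*y**2 + 20*y - 1; no integer root y with |y| ≤ 4.
  x = -1: f_y(-1, y) = 3*y**2 + 16*y + 5; no integer root y with |y| ≤ 4.
  x = 0: f_y(0, y) = 3*y**2 + 12*y + 7; no integer root y with |y| ≤ 4.
  x = 1: f_y(1, y) = 3*y**2 + 8*y + 5; vanishes at y ∈ {-1}. (1, -1): f_x = 0, f = 0 — SINGULAR.
  x = 2: f_y(2, y) = 3*y**2 + 4*y - 1; no integer root y with |y| ≤ 4.
  x = 3: f_y(3, y) = 3*y**2 - 11; no integer root y with |y| ≤ 4.
  x = 4: f_y(4, y) = 3*y**2 - 4*y - 25; no integer root y with |y| ≤ 4.
Only singular point on the grid: (1, -1).
Classify: substitute x = 1 + u, y = -1 + v and expand: f = -2*u**3 - 2*u**2*v - u**2 - 2*u*v**2 + v**3 + v**2.
No constant or linear terms (consistent with a singular point). Quadratic part: -u**2 + v**2. Cubic part: -2*u**3 - 2*u**2*v - 2*u*v**2 + v**3.
The quadratic part v**2 - u**2 = (v − u)(v + u) splits into two distinct linear factors, so there are two distinct tangent lines y − -1 = ±(x − 1) — this is a node (ordinary double point).
Classification: node.


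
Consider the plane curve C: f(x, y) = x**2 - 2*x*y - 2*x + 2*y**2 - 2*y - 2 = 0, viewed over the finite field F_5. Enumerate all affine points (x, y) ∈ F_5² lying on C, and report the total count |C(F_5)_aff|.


Affine F_5-points: {(0, 3), (1, 1), (3, 1), (3, 3)}; count = 4.

For each of the 25 pairs (x, y) ∈ F_5², evaluate f(x, y) mod 5. Record the zeros.
  x = 0: [0↦3, 1↦3, 2↦2, 3↦0, 4↦2]  zeros at y ∈ {3}
  x = 1: [0↦2, 1↦0, 2↦2, 3↦3, 4↦3]  zeros at y ∈ {1}
  x = 2: [0↦3, 1↦4, 2↦4, 3↦3, 4↦1]  zeros at y ∈ ∅
  x = 3: [0↦1, 1↦0, 2↦3, 3↦0, 4↦1]  zeros at y ∈ {1, 3}
  x = 4: [0↦1, 1↦3, 2↦4, 3↦4, 4↦3]  zeros at y ∈ ∅
Collecting zeros: affine points = {(0, 3), (1, 1), (3, 1), (3, 3)}.
Total count |C(F_5)_aff| = 4.


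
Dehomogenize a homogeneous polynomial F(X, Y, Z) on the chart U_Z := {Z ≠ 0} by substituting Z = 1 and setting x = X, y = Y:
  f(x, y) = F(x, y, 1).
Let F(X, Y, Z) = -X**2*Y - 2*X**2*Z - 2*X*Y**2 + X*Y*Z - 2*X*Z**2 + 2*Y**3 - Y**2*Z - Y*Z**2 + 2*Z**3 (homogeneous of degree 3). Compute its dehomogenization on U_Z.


f(x, y) = -x**2*y - 2*x**2 - 2*x*y**2 + x*y - 2*x + 2*y**3 - y**2 - y + 2

On U_Z we set Z = 1. Each monomial c·X^i·Y^j·Z^k in F becomes c·x^i·y^j·1^k = c·x^i·y^j.
Substituting Z = 1: F(X, Y, 1) = -x**2*y - 2*x**2 - 2*x*y**2 + x*y - 2*x + 2*y**3 - y**2 - y + 2.
Note: deg(f) ≤ deg(F) = 3; strict inequality happens when F is divisible by Z (lost terms).


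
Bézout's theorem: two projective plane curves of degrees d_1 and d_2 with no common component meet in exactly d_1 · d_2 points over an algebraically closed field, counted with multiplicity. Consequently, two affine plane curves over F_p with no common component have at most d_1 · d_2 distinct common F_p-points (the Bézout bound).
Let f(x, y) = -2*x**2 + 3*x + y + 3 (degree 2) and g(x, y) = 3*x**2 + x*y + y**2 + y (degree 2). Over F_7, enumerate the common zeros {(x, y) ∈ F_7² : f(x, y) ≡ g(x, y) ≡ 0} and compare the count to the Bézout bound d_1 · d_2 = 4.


Common zeros: {(6, 2)}; count = 1; Bézout bound = 4.

deg(f) = 2, deg(g) = 2, so Bézout bound = 4.
Scan x ∈ F_7. For each x, list the y ∈ F_7 with f(x, y) ≡ 0 and those with g(x, y) ≡ 0 (mod 7); the common zeros in that column are the intersection.
  x = 0: f ≡ 0 at y ∈ {4}; g ≡ 0 at y ∈ {0, 6}; common: ∅.
  x = 1: f ≡ 0 at y ∈ {3}; g ≡ 0 at y ∈ ∅; common: ∅.
  x = 2: f ≡ 0 at y ∈ {6}; g ≡ 0 at y ∈ ∅; common: ∅.
  x = 3: f ≡ 0 at y ∈ {6}; g ≡ 0 at y ∈ ∅; common: ∅.
  x = 4: f ≡ 0 at y ∈ {3}; g ≡ 0 at y ∈ {4, 5}; common: ∅.
  x = 5: f ≡ 0 at y ∈ {4}; g ≡ 0 at y ∈ {2, 6}; common: ∅.
  x = 6: f ≡ 0 at y ∈ {2}; g ≡ 0 at y ∈ {2, 5}; common: {2}.
Collecting: common zeros = {(6, 2)}, so the count is 1.
Comparison with the Bézout bound: 1 ≤ 4 = deg(f)·deg(g), as expected for curves with no common component (the affine F_7-count falls short of the bound because intersections may lie at infinity, over extension fields, or carry multiplicity).


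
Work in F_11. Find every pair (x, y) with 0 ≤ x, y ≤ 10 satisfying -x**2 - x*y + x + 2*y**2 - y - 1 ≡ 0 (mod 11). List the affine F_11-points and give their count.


Affine F_11-points: {(0, 1), (0, 5), (1, 3), (1, 9), (2, 9), (6, 10), (7, 5), (7, 10), (8, 3), (8, 7)}; count = 10.

For each of the 121 pairs (x, y) ∈ F_11², evaluate f(x, y) mod 11. Record the zeros.
  x = 0: [0↦10, 1↦0, 2↦5, 3↦3, 4↦5, 5↦0, 6↦10, 7↦2, 8↦9, 9↦9, 10↦2]  zeros at y ∈ {1, 5}
  x = 1: [0↦10, 1↦10, 2↦3, 3↦0, 4↦1, 5↦6, 6↦4, 7↦6, 8↦1, 9↦0, 10↦3]  zeros at y ∈ {3, 9}
  x = 2: [0↦8, 1↦7, 2↦10, 3↦6, 4↦6, 5↦10, 6↦7, 7↦8, 8↦2, 9↦0, 10↦2]  zeros at y ∈ {9}
  x = 3: [0↦4, 1↦2, 2↦4, 3↦10, 4↦9, 5↦1, 6↦8, 7↦8, 8↦1, 9↦9, 10↦10]  zeros at y ∈ ∅
  x = 4: [0↦9, 1↦6, 2↦7, 3↦1, 4↦10, 5↦1, 6↦7, 7↦6, 8↦9, 9↦5, 10↦5]  zeros at y ∈ ∅
  x = 5: [0↦1, 1↦8, 2↦8, 3↦1, 4↦9, 5↦10, 6↦4, 7↦2, 8↦4, 9↦10, 10↦9]  zeros at y ∈ ∅
  x = 6: [0↦2, 1↦8, 2↦7, 3↦10, 4↦6, 5↦6, 6↦10, 7↦7, 8↦8, 9↦2, 10↦0]  zeros at y ∈ {10}
  x = 7: [0↦1, 1↦6, 2↦4, 3↦6, 4↦1, 5↦0, 6↦3, 7↦10, 8↦10, 9↦3, 10↦0]  zeros at y ∈ {5, 10}
  x = 8: [0↦9, 1↦2, 2↦10, 3↦0, 4↦5, 5↦3, 6↦5, 7↦0, 8↦10, 9↦2, 10↦9]  zeros at y ∈ {3, 7}
  x = 9: [0↦4, 1↦7, 2↦3, 3↦3, 4↦7, 5↦4, 6↦5, 7↦10, 8↦8, 9↦10, 10↦5]  zeros at y ∈ ∅
  x = 10: [0↦8, 1↦10, 2↦5, 3↦4, 4↦7, 5↦3, 6↦3, 7↦7, 8↦4, 9↦5, 10↦10]  zeros at y ∈ ∅
Collecting zeros: affine points = {(0, 1), (0, 5), (1, 3), (1, 9), (2, 9), (6, 10), (7, 5), (7, 10), (8, 3), (8, 7)}.
Total count |C(F_11)_aff| = 10.


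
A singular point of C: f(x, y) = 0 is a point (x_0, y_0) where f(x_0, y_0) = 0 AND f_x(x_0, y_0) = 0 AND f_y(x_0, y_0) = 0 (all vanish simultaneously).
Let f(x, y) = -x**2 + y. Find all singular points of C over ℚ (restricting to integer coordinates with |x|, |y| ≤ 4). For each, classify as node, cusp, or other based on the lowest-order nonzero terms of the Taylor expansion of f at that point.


No singular points in the scanned grid; C is smooth there.

Compute partial derivatives:
  f_x = -2*x.
  f_y = 1.
f_y = 1 is a nonzero constant, so f_y never vanishes: no point (x, y) can satisfy f = f_x = f_y = 0. In particular no (x, y) ∈ {−4, ..., 4}² is singular; the curve is smooth.


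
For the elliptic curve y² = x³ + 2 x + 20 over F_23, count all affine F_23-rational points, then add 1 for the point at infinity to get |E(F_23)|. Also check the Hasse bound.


Affine points = {(1, 0), (2, 3), (2, 20), (4, 0), (6, 8), (6, 15), (7, 3), (7, 20), (9, 10), (9, 13), (11, 4), (11, 19), (12, 1), (12, 22), (13, 9), (13, 14), (14, 3), (14, 20), (16, 10), (16, 13), (18, 0), (21, 10), (21, 13)}; affine count = 23; |E(F_23)| = 24.

Discriminant check: Δ ∝ 4a³ + 27b² = 4·2³ + 27·20² = 4·8 + 27·400 ≡ 22 (mod 23). Nonzero ⇒ E is nonsingular.
For each x ∈ F_23, compute rhs = x³ + 2·x + 20 mod 23, then count y ∈ F_23 with y² ≡ rhs.
  x = 0: rhs = 20, matching y values: none (0 points).
  x = 1: rhs = 0, matching y values: 0 (1 points).
  x = 2: rhs = 9, matching y values: 3, 20 (2 points).
  x = 3: rhs = 7, matching y values: none (0 points).
  x = 4: rhs = 0, matching y values: 0 (1 points).
  x = 5: rhs = 17, matching y values: none (0 points).
  x = 6: rhs = 18, matching y values: 8, 15 (2 points).
  x = 7: rhs = 9, matching y values: 3, 20 (2 points).
  x = 8: rhs = 19, matching y values: none (0 points).
  x = 9: rhs = 8, matching y values: 10, 13 (2 points).
  x = 10: rhs = 5, matching y values: none (0 points).
  x = 11: rhs = 16, matching y values: 4, 19 (2 points).
  x = 12: rhs = 1, matching y values: 1, 22 (2 points).
  x = 13: rhs = 12, matching y values: 9, 14 (2 points).
  x = 14: rhs = 9, matching y values: 3, 20 (2 points).
  x = 15: rhs = 21, matching y values: none (0 points).
  x = 16: rhs = 8, matching y values: 10, 13 (2 points).
  x = 17: rhs = 22, matching y values: none (0 points).
  x = 18: rhs = 0, matching y values: 0 (1 points).
  x = 19: rhs = 17, matching y values: none (0 points).
  x = 20: rhs = 10, matching y values: none (0 points).
  x = 21: rhs = 8, matching y values: 10, 13 (2 points).
  x = 22: rhs = 17, matching y values: none (0 points).
Total affine count: 23.
Full point count |E(F_23)| = 23 + 1 = 24.
Hasse bound: |24 − (23+1)| = |0| = 0 ≤ 2√23 ≈ 9.5917 ✓.


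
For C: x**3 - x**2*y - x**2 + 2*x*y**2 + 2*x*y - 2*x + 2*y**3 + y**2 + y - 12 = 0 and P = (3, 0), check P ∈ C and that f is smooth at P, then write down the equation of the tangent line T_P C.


Tangent line at P: 19*x - 2*y - 57 = 0.

Step 1: f(3, 0) = 0, so P lies on C.
Step 2: partial derivatives
  f_x(x, y) = 3*x**2 - 2*x*y - 2*x + 2*y**2 + 2*y - 2, f_y(x, y) = -x**2 + 4*x*y + 2*x + 6*y**2 + 2*y + 1.
  f_x(P) = 19, f_y(P) = -2 (gradient nonzero, so P is smooth).
Step 3: tangent line at P: 19·(x − 3) + -2·(y − 0) = 0.
Expanding: 19*x - 2*y - 57 = 0.


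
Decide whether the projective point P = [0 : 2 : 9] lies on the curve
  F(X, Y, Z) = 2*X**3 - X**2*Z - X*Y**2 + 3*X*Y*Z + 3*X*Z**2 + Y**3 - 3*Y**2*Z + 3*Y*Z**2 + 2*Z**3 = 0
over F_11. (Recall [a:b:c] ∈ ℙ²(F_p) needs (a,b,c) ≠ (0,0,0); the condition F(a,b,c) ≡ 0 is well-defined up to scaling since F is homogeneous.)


F(0,2,9) ≡ 7 (mod 11); P is NOT on the curve.

Evaluate F(0, 2, 9) term-by-term (mod 11).
  2*X**3 ↦ 2·0·1·1 = 0
  -X**2*Z ↦ -1·0·1·9 = 0
  -X*Y**2 ↦ -1·0·4·1 = 0
  3*X*Y*Z ↦ 3·0·2·9 = 0
  3*X*Z**2 ↦ 3·0·1·81 = 0
  Y**3 ↦ 1·1·8·1 = 8
  -3*Y**2*Z ↦ -3·1·4·9 = -108
  3*Y*Z**2 ↦ 3·1·2·81 = 486
  2*Z**3 ↦ 2·1·1·729 = 1458
Sum: F(0, 2, 9) = (0) + (0) + (0) + (0) + (0) + (8) + (-108) + (486) + (1458) = 1844.
Reducing mod 11: 1844 ≡ 7 (mod 11).
Since F(a, b, c) ≡ 7 ≠ 0 (mod 11), P does NOT lie on the curve.


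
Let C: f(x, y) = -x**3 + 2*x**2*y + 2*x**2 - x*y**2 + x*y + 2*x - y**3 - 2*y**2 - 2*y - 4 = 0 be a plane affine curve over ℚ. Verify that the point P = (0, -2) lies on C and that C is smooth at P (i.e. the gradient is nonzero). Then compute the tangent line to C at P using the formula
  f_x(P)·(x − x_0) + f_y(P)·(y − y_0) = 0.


Tangent line at P: -4*x - 6*y - 12 = 0.

Step 1: f(0, -2) = 0, so P lies on C.
Step 2: partial derivatives
  f_x(x, y) = -3*x**2 + 4*x*y + 4*x - y**2 + y + 2, f_y(x, y) = 2*x**2 - 2*x*y + x - 3*y**2 - 4*y - 2.
  f_x(P) = -4, f_y(P) = -6 (gradient nonzero, so P is smooth).
Step 3: tangent line at P: -4·(x − 0) + -6·(y − -2) = 0.
Expanding: -4*x - 6*y - 12 = 0.


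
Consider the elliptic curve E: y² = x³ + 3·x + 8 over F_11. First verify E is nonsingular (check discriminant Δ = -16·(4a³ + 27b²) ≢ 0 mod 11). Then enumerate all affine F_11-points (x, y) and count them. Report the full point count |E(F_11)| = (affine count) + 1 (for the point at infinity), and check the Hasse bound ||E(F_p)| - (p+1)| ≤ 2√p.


Affine points = {(1, 1), (1, 10), (2, 0), (3, 0), (5, 4), (5, 7), (6, 0), (7, 3), (7, 8), (8, 4), (8, 7), (9, 4), (9, 7), (10, 2), (10, 9)}; affine count = 15; |E(F_11)| = 16.

Discriminant check: Δ ∝ 4a³ + 27b² = 4·3³ + 27·8² = 4·27 + 27·64 ≡ 10 (mod 11). Nonzero ⇒ E is nonsingular.
For each x ∈ F_11, compute rhs = x³ + 3·x + 8 mod 11, then count y ∈ F_11 with y² ≡ rhs.
  x = 0: rhs = 8, matching y values: none (0 points).
  x = 1: rhs = 1, matching y values: 1, 10 (2 points).
  x = 2: rhs = 0, matching y values: 0 (1 points).
  x = 3: rhs = 0, matching y values: 0 (1 points).
  x = 4: rhs = 7, matching y values: none (0 points).
  x = 5: rhs = 5, matching y values: 4, 7 (2 points).
  x = 6: rhs = 0, matching y values: 0 (1 points).
  x = 7: rhs = 9, matching y values: 3, 8 (2 points).
  x = 8: rhs = 5, matching y values: 4, 7 (2 points).
  x = 9: rhs = 5, matching y values: 4, 7 (2 points).
  x = 10: rhs = 4, matching y values: 2, 9 (2 points).
Total affine count: 15.
Full point count |E(F_11)| = 15 + 1 = 16.
Hasse bound: |16 − (11+1)| = |4| = 4 ≤ 2√11 ≈ 6.6332 ✓.


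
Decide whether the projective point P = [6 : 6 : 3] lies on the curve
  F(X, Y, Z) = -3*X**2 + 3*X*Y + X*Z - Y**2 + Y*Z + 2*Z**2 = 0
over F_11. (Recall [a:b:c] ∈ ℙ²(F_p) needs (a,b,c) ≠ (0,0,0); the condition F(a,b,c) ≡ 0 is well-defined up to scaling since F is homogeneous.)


F(6,6,3) ≡ 7 (mod 11); P is NOT on the curve.

Evaluate F(6, 6, 3) term-by-term (mod 11).
  -3*X**2 ↦ -3·36·1·1 = -108
  3*X*Y ↦ 3·6·6·1 = 108
  X*Z ↦ 1·6·1·3 = 18
  -Y**2 ↦ -1·1·36·1 = -36
  Y*Z ↦ 1·1·6·3 = 18
  2*Z**2 ↦ 2·1·1·9 = 18
Sum: F(6, 6, 3) = (-108) + (108) + (18) + (-36) + (18) + (18) = 18.
Reducing mod 11: 18 ≡ 7 (mod 11).
Since F(a, b, c) ≡ 7 ≠ 0 (mod 11), P does NOT lie on the curve.


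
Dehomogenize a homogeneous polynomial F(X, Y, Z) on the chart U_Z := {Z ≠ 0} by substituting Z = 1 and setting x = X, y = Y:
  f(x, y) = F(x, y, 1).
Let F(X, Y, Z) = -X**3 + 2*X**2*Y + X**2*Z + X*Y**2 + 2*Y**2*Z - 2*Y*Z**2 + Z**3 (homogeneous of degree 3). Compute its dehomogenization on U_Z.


f(x, y) = -x**3 + 2*x**2*y + x**2 + x*y**2 + 2*y**2 - 2*y + 1

On U_Z we set Z = 1. Each monomial c·X^i·Y^j·Z^k in F becomes c·x^i·y^j·1^k = c·x^i·y^j.
Substituting Z = 1: F(X, Y, 1) = -x**3 + 2*x**2*y + x**2 + x*y**2 + 2*y**2 - 2*y + 1.
Note: deg(f) ≤ deg(F) = 3; strict inequality happens when F is divisible by Z (lost terms).


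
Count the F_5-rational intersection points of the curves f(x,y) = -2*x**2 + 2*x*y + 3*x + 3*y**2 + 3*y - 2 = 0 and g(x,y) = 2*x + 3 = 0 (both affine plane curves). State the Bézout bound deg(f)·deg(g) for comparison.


Common zeros: ∅; count = 0; Bézout bound = 2.

deg(f) = 2, deg(g) = 1, so Bézout bound = 2.
Scan x ∈ F_5. For each x, list the y ∈ F_5 with f(x, y) ≡ 0 and those with g(x, y) ≡ 0 (mod 5); the common zeros in that column are the intersection.
  x = 0: f ≡ 0 at y ∈ ∅; g ≡ 0 at y ∈ ∅; common: ∅.
  x = 1: f ≡ 0 at y ∈ ∅; g ≡ 0 at y ∈ {0, 1, 2, 3, 4}; common: ∅.
  x = 2: f ≡ 0 at y ∈ ∅; g ≡ 0 at y ∈ ∅; common: ∅.
  x = 3: f ≡ 0 at y ∈ ∅; g ≡ 0 at y ∈ ∅; common: ∅.
  x = 4: f ≡ 0 at y ∈ {4}; g ≡ 0 at y ∈ ∅; common: ∅.
Collecting: common zeros = ∅, so the count is 0.
Comparison with the Bézout bound: 0 ≤ 2 = deg(f)·deg(g), as expected for curves with no common component (the affine F_5-count falls short of the bound because intersections may lie at infinity, over extension fields, or carry multiplicity).


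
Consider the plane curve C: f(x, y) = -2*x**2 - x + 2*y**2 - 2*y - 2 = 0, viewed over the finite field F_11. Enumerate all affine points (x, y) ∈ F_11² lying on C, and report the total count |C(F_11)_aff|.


Affine F_11-points: {(0, 4), (0, 8), (1, 6), (2, 3), (2, 9), (3, 3), (3, 9), (4, 6), (5, 4), (5, 8)}; count = 10.

For each of the 121 pairs (x, y) ∈ F_11², evaluate f(x, y) mod 11. Record the zeros.
  x = 0: [0↦9, 1↦9, 2↦2, 3↦10, 4↦0, 5↦5, 6↦3, 7↦5, 8↦0, 9↦10, 10↦2]  zeros at y ∈ {4, 8}
  x = 1: [0↦6, 1↦6, 2↦10, 3↦7, 4↦8, 5↦2, 6↦0, 7↦2, 8↦8, 9↦7, 10↦10]  zeros at y ∈ {6}
  x = 2: [0↦10, 1↦10, 2↦3, 3↦0, 4↦1, 5↦6, 6↦4, 7↦6, 8↦1, 9↦0, 10↦3]  zeros at y ∈ {3, 9}
  x = 3: [0↦10, 1↦10, 2↦3, 3↦0, 4↦1, 5↦6, 6↦4, 7↦6, 8↦1, 9↦0, 10↦3]  zeros at y ∈ {3, 9}
  x = 4: [0↦6, 1↦6, 2↦10, 3↦7, 4↦8, 5↦2, 6↦0, 7↦2, 8↦8, 9↦7, 10↦10]  zeros at y ∈ {6}
  x = 5: [0↦9, 1↦9, 2↦2, 3↦10, 4↦0, 5↦5, 6↦3, 7↦5, 8↦0, 9↦10, 10↦2]  zeros at y ∈ {4, 8}
  x = 6: [0↦8, 1↦8, 2↦1, 3↦9, 4↦10, 5↦4, 6↦2, 7↦4, 8↦10, 9↦9, 10↦1]  zeros at y ∈ ∅
  x = 7: [0↦3, 1↦3, 2↦7, 3↦4, 4↦5, 5↦10, 6↦8, 7↦10, 8↦5, 9↦4, 10↦7]  zeros at y ∈ ∅
  x = 8: [0↦5, 1↦5, 2↦9, 3↦6, 4↦7, 5↦1, 6↦10, 7↦1, 8↦7, 9↦6, 10↦9]  zeros at y ∈ ∅
  x = 9: [0↦3, 1↦3, 2↦7, 3↦4, 4↦5, 5↦10, 6↦8, 7↦10, 8↦5, 9↦4, 10↦7]  zeros at y ∈ ∅
  x = 10: [0↦8, 1↦8, 2↦1, 3↦9, 4↦10, 5↦4, 6↦2, 7↦4, 8↦10, 9↦9, 10↦1]  zeros at y ∈ ∅
Collecting zeros: affine points = {(0, 4), (0, 8), (1, 6), (2, 3), (2, 9), (3, 3), (3, 9), (4, 6), (5, 4), (5, 8)}.
Total count |C(F_11)_aff| = 10.


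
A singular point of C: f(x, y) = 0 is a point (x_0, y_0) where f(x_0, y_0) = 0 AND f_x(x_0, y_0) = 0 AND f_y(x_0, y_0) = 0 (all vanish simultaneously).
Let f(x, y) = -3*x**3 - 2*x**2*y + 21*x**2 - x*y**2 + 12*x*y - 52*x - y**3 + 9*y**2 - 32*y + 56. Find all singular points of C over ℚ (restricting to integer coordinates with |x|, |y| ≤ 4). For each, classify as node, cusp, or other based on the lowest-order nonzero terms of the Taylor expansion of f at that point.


Singular points: {(2, 2)}; classification: node.

Compute partial derivatives:
  f_x = -9*x**2 - 4*x*y + 42*x - y**2 + 12*y - 52.
  f_y = -2*x**2 - 2*x*y + 12*x - 3*y**2 + 18*y - 32.
Scan x_0 ∈ {−4, ..., 4}. For each x_0, f_y(x_0, y) is a polynomial in y; find its integer roots y ∈ {−4, ..., 4}, then test f_x and f at those candidates.
  x = -4: f_y(-4, y) = -3*y**2 + 26*y - 112; no integer root y with |y| ≤ 4.
  x = -3: f_y(-3, y) = -3*y**2 + 24*y - 86; no integer root y with |y| ≤ 4.
  x = -2: f_y(-2, y) = -3*y**2 + 22*y - 64; no integer root y with |y| ≤ 4.
  x = -1: f_y(-1, y) = -3*y**2 + 20*y - 46; no integer root y with |y| ≤ 4.
  x = 0: f_y(0, y) = -3*y**2 + 18*y - 32; no integer root y with |y| ≤ 4.
  x = 1: f_y(1, y) = -3*y**2 + 16*y - 22; no integer root y with |y| ≤ 4.
  x = 2: f_y(2, y) = -3*y**2 + 14*y - 16; vanishes at y ∈ {2}. (2, 2): f_x = 0, f = 0 — SINGULAR.
  x = 3: f_y(3, y) = -3*y**2 + 12*y - 14; no integer root y with |y| ≤ 4.
  x = 4: f_y(4, y) = -3*y**2 + 10*y - 16; no integer root y with |y| ≤ 4.
Only singular point on the grid: (2, 2).
Classify: substitute x = 2 + u, y = 2 + v and expand: f = -3*u**3 - 2*u**2*v - u**2 - u*v**2 - v**3 + v**2.
No constant or linear terms (consistent with a singular point). Quadratic part: -u**2 + v**2. Cubic part: -3*u**3 - 2*u**2*v - u*v**2 - v**3.
The quadratic part v**2 - u**2 = (v − u)(v + u) splits into two distinct linear factors, so there are two distinct tangent lines y − 2 = ±(x − 2) — this is a node (ordinary double point).
Classification: node.


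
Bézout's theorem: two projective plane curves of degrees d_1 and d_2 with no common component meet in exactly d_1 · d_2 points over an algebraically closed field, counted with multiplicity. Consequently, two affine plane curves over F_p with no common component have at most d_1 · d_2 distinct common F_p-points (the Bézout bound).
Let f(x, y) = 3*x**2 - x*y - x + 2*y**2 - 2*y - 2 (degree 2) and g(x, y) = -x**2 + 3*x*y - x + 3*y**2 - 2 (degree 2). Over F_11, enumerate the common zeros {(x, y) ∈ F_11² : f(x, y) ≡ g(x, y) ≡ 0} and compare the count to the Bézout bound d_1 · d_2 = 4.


Common zeros: {(5, 10), (6, 5)}; count = 2; Bézout bound = 4.

deg(f) = 2, deg(g) = 2, so Bézout bound = 4.
Scan x ∈ F_11. For each x, list the y ∈ F_11 with f(x, y) ≡ 0 and those with g(x, y) ≡ 0 (mod 11); the common zeros in that column are the intersection.
  x = 0: f ≡ 0 at y ∈ {4, 8}; g ≡ 0 at y ∈ ∅; common: ∅.
  x = 1: f ≡ 0 at y ∈ {0, 7}; g ≡ 0 at y ∈ ∅; common: ∅.
  x = 2: f ≡ 0 at y ∈ ∅; g ≡ 0 at y ∈ {10}; common: ∅.
  x = 3: f ≡ 0 at y ∈ {0, 8}; g ≡ 0 at y ∈ ∅; common: ∅.
  x = 4: f ≡ 0 at y ∈ ∅; g ≡ 0 at y ∈ {0, 7}; common: ∅.
  x = 5: f ≡ 0 at y ∈ {10}; g ≡ 0 at y ∈ {7, 10}; common: {10}.
  x = 6: f ≡ 0 at y ∈ {5, 10}; g ≡ 0 at y ∈ {0, 5}; common: {5}.
  x = 7: f ≡ 0 at y ∈ {5}; g ≡ 0 at y ∈ {6, 9}; common: ∅.
  x = 8: f ≡ 0 at y ∈ ∅; g ≡ 0 at y ∈ {5, 9}; common: ∅.
  x = 9: f ≡ 0 at y ∈ {4, 7}; g ≡ 0 at y ∈ ∅; common: ∅.
  x = 10: f ≡ 0 at y ∈ ∅; g ≡ 0 at y ∈ {6}; common: ∅.
Collecting: common zeros = {(5, 10), (6, 5)}, so the count is 2.
Comparison with the Bézout bound: 2 ≤ 4 = deg(f)·deg(g), as expected for curves with no common component (the affine F_11-count falls short of the bound because intersections may lie at infinity, over extension fields, or carry multiplicity).


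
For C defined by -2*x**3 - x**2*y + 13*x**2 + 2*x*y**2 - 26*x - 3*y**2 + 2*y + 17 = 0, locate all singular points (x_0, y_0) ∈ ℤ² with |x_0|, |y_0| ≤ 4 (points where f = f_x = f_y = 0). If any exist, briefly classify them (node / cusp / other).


Singular points: {(2, 1)}; classification: cusp.

Compute partial derivatives:
  f_x = -6*x**2 - 2*x*y + 26*x + 2*y**2 - 26.
  f_y = -x**2 + 4*x*y - 6*y + 2.
Scan x_0 ∈ {−4, ..., 4}. For each x_0, f_y(x_0, y) is a polynomial in y; find its integer roots y ∈ {−4, ..., 4}, then test f_x and f at those candidates.
  x = -4: f_y(-4, y) = -22*y - 14; no integer root y with |y| ≤ 4.
  x = -3: f_y(-3, y) = -18*y - 7; no integer root y with |y| ≤ 4.
  x = -2: f_y(-2, y) = -14*y - 2; no integer root y with |y| ≤ 4.
  x = -1: f_y(-1, y) = 1 - 10*y; no integer root y with |y| ≤ 4.
  x = 0: f_y(0, y) = 2 - 6*y; no integer root y with |y| ≤ 4.
  x = 1: f_y(1, y) = 1 - 2*y; no integer root y with |y| ≤ 4.
  x = 2: f_y(2, y) = 2*y - 2; vanishes at y ∈ {1}. (2, 1): f_x = 0, f = 0 — SINGULAR.
  x = 3: f_y(3, y) = 6*y - 7; no integer root y with |y| ≤ 4.
  x = 4: f_y(4, y) = 10*y - 14; no integer root y with |y| ≤ 4.
Only singular point on the grid: (2, 1).
Classify: substitute x = 2 + u, y = 1 + v and expand: f = -2*u**3 - u**2*v + 2*u*v**2 + v**2.
No constant or linear terms (consistent with a singular point). Quadratic part: v**2. Cubic part: -2*u**3 - u**2*v + 2*u*v**2.
The quadratic part v**2 is a perfect square, so there is a single (double) tangent line v = 0, i.e. y = 1. Restricting the cubic part to that line (v = 0) leaves -2*u**3 ≠ 0, so f is not divisible by v and the branch is v² ≈ 2*u**3 to lowest order — this is a cusp.
Classification: cusp.


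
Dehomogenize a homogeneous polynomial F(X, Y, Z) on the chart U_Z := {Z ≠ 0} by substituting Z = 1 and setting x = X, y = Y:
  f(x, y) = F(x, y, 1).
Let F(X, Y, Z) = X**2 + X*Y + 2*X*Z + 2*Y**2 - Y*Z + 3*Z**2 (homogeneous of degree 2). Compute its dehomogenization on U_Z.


f(x, y) = x**2 + x*y + 2*x + 2*y**2 - y + 3

On U_Z we set Z = 1. Each monomial c·X^i·Y^j·Z^k in F becomes c·x^i·y^j·1^k = c·x^i·y^j.
Substituting Z = 1: F(X, Y, 1) = x**2 + x*y + 2*x + 2*y**2 - y + 3.
Note: deg(f) ≤ deg(F) = 2; strict inequality happens when F is divisible by Z (lost terms).


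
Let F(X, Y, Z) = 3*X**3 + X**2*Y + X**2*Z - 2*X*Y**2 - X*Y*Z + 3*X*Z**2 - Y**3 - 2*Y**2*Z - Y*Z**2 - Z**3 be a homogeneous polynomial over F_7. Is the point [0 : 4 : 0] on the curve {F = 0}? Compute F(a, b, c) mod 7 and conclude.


F(0,4,0) ≡ 6 (mod 7); P is NOT on the curve.

Evaluate F(0, 4, 0) term-by-term (mod 7).
  3*X**3 ↦ 3·0·1·1 = 0
  X**2*Y ↦ 1·0·4·1 = 0
  X**2*Z ↦ 1·0·1·0 = 0
  -2*X*Y**2 ↦ -2·0·16·1 = 0
  -X*Y*Z ↦ -1·0·4·0 = 0
  3*X*Z**2 ↦ 3·0·1·0 = 0
  -Y**3 ↦ -1·1·64·1 = -64
  -2*Y**2*Z ↦ -2·1·16·0 = 0
  -Y*Z**2 ↦ -1·1·4·0 = 0
  -Z**3 ↦ -1·1·1·0 = 0
Sum: F(0, 4, 0) = (0) + (0) + (0) + (0) + (0) + (0) + (-64) + (0) + (0) + (0) = -64.
Reducing mod 7: -64 ≡ 6 (mod 7).
Since F(a, b, c) ≡ 6 ≠ 0 (mod 7), P does NOT lie on the curve.


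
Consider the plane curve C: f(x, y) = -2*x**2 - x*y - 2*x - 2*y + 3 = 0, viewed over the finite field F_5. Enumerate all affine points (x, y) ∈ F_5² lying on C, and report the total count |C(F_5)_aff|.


Affine F_5-points: {(0, 4), (1, 3), (2, 4), (4, 3)}; count = 4.

For each of the 25 pairs (x, y) ∈ F_5², evaluate f(x, y) mod 5. Record the zeros.
  x = 0: [0↦3, 1↦1, 2↦4, 3↦2, 4↦0]  zeros at y ∈ {4}
  x = 1: [0↦4, 1↦1, 2↦3, 3↦0, 4↦2]  zeros at y ∈ {3}
  x = 2: [0↦1, 1↦2, 2↦3, 3↦4, 4↦0]  zeros at y ∈ {4}
  x = 3: [0↦4, 1↦4, 2↦4, 3↦4, 4↦4]  zeros at y ∈ ∅
  x = 4: [0↦3, 1↦2, 2↦1, 3↦0, 4↦4]  zeros at y ∈ {3}
Collecting zeros: affine points = {(0, 4), (1, 3), (2, 4), (4, 3)}.
Total count |C(F_5)_aff| = 4.


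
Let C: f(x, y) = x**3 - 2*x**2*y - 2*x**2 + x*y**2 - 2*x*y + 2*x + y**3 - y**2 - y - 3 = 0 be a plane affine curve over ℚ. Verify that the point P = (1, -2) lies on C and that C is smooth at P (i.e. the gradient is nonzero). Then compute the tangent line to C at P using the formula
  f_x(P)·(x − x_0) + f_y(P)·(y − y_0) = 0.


Tangent line at P: 17*x + 7*y - 3 = 0.

Step 1: f(1, -2) = 0, so P lies on C.
Step 2: partial derivatives
  f_x(x, y) = 3*x**2 - 4*x*y - 4*x + y**2 - 2*y + 2, f_y(x, y) = -2*x**2 + 2*x*y - 2*x + 3*y**2 - 2*y - 1.
  f_x(P) = 17, f_y(P) = 7 (gradient nonzero, so P is smooth).
Step 3: tangent line at P: 17·(x − 1) + 7·(y − -2) = 0.
Expanding: 17*x + 7*y - 3 = 0.


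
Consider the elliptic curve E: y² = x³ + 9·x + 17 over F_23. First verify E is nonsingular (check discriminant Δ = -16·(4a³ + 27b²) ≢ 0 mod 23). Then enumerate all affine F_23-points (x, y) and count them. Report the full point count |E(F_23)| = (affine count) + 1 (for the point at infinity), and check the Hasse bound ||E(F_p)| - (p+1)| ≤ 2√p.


Affine points = {(1, 2), (1, 21), (3, 5), (3, 18), (4, 5), (4, 18), (5, 7), (5, 16), (7, 3), (7, 20), (8, 7), (8, 16), (10, 7), (10, 16), (12, 6), (12, 17), (13, 10), (13, 13), (14, 9), (14, 14), (15, 10), (15, 13), (16, 5), (16, 18), (17, 0), (18, 10), (18, 13), (19, 3), (19, 20), (20, 3), (20, 20)}; affine count = 31; |E(F_23)| = 32.

Discriminant check: Δ ∝ 4a³ + 27b² = 4·9³ + 27·17² = 4·729 + 27·289 ≡ 1 (mod 23). Nonzero ⇒ E is nonsingular.
For each x ∈ F_23, compute rhs = x³ + 9·x + 17 mod 23, then count y ∈ F_23 with y² ≡ rhs.
  x = 0: rhs = 17, matching y values: none (0 points).
  x = 1: rhs = 4, matching y values: 2, 21 (2 points).
  x = 2: rhs = 20, matching y values: none (0 points).
  x = 3: rhs = 2, matching y values: 5, 18 (2 points).
  x = 4: rhs = 2, matching y values: 5, 18 (2 points).
  x = 5: rhs = 3, matching y values: 7, 16 (2 points).
  x = 6: rhs = 11, matching y values: none (0 points).
  x = 7: rhs = 9, matching y values: 3, 20 (2 points).
  x = 8: rhs = 3, matching y values: 7, 16 (2 points).
  x = 9: rhs = 22, matching y values: none (0 points).
  x = 10: rhs = 3, matching y values: 7, 16 (2 points).
  x = 11: rhs = 21, matching y values: none (0 points).
  x = 12: rhs = 13, matching y values: 6, 17 (2 points).
  x = 13: rhs = 8, matching y values: 10, 13 (2 points).
  x = 14: rhs = 12, matching y values: 9, 14 (2 points).
  x = 15: rhs = 8, matching y values: 10, 13 (2 points).
  x = 16: rhs = 2, matching y values: 5, 18 (2 points).
  x = 17: rhs = 0, matching y values: 0 (1 points).
  x = 18: rhs = 8, matching y values: 10, 13 (2 points).
  x = 19: rhs = 9, matching y values: 3, 20 (2 points).
  x = 20: rhs = 9, matching y values: 3, 20 (2 points).
  x = 21: rhs = 14, matching y values: none (0 points).
  x = 22: rhs = 7, matching y values: none (0 points).
Total affine count: 31.
Full point count |E(F_23)| = 31 + 1 = 32.
Hasse bound: |32 − (23+1)| = |8| = 8 ≤ 2√23 ≈ 9.5917 ✓.
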